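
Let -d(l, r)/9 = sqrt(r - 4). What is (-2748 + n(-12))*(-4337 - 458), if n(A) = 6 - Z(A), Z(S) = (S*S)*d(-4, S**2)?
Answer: 13147890 - 12428640*sqrt(35) ≈ -6.0381e+7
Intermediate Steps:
d(l, r) = -9*sqrt(-4 + r) (d(l, r) = -9*sqrt(r - 4) = -9*sqrt(-4 + r))
Z(S) = -9*S**2*sqrt(-4 + S**2) (Z(S) = (S*S)*(-9*sqrt(-4 + S**2)) = S**2*(-9*sqrt(-4 + S**2)) = -9*S**2*sqrt(-4 + S**2))
n(A) = 6 + 9*A**2*sqrt(-4 + A**2) (n(A) = 6 - (-9)*A**2*sqrt(-4 + A**2) = 6 + 9*A**2*sqrt(-4 + A**2))
(-2748 + n(-12))*(-4337 - 458) = (-2748 + (6 + 9*(-12)**2*sqrt(-4 + (-12)**2)))*(-4337 - 458) = (-2748 + (6 + 9*144*sqrt(-4 + 144)))*(-4795) = (-2748 + (6 + 9*144*sqrt(140)))*(-4795) = (-2748 + (6 + 9*144*(2*sqrt(35))))*(-4795) = (-2748 + (6 + 2592*sqrt(35)))*(-4795) = (-2742 + 2592*sqrt(35))*(-4795) = 13147890 - 12428640*sqrt(35)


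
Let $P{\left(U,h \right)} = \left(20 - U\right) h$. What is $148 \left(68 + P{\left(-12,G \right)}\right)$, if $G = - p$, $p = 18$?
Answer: $-75184$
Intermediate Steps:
$G = -18$ ($G = \left(-1\right) 18 = -18$)
$P{\left(U,h \right)} = h \left(20 - U\right)$
$148 \left(68 + P{\left(-12,G \right)}\right) = 148 \left(68 - 18 \left(20 - -12\right)\right) = 148 \left(68 - 18 \left(20 + 12\right)\right) = 148 \left(68 - 576\right) = 148 \left(-508\right) = -75184$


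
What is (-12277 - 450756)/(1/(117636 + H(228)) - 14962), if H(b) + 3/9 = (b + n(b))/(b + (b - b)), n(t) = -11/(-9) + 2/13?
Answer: 1453032689407073/46951891304846 ≈ 30.947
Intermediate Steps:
n(t) = 161/117 (n(t) = -11*(-1/9) + 2*(1/13) = 11/9 + 2/13 = 161/117)
H(b) = -1/3 + (161/117 + b)/b (H(b) = -1/3 + (b + 161/117)/(b + (b - b)) = -1/3 + (161/117 + b)/(b + 0) = -1/3 + (161/117 + b)/b)
(-12277 - 450756)/(1/(117636 + H(228)) - 14962) = (-12277 - 450756)/(1/(117636 + (1/117)*(161 + 78*228)/228) - 14962) = -463033/(1/(117636 + (1/117)*(1/228)*(161 + 17784)) - 14962) = -463033/(1/(117636 + (1/117)*(1/228)*17945) - 14962) = -463033/(1/(117636 + 17945/26676) - 14962) = -463033/(1/(3138075881/26676) - 14962) = -463033/(26676/3138075881 - 14962) = -463033/(-46951891304846/3138075881) = -463033*(-3138075881/46951891304846) = 1453032689407073/46951891304846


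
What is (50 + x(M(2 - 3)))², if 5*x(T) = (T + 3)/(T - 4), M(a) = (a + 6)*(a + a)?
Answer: 251001/100 ≈ 2510.0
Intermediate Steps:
M(a) = 2*a*(6 + a) (M(a) = (6 + a)*(2*a) = 2*a*(6 + a))
x(T) = (3 + T)/(5*(-4 + T)) (x(T) = ((T + 3)/(T - 4))/5 = ((3 + T)/(-4 + T))/5 = (3 + T)/(5*(-4 + T)))
(50 + x(M(2 - 3)))² = (50 + (3 + 2*(2 - 3)*(6 + (2 - 3)))/(5*(-4 + 2*(2 - 3)*(6 + (2 - 3)))))² = (50 + (3 + 2*(-1)*(6 - 1))/(5*(-4 + 2*(-1)*(6 - 1))))² = (50 + (3 + 2*(-1)*5)/(5*(-4 + 2*(-1)*5)))² = (50 + (3 - 10)/(5*(-4 - 10)))² = (50 + (⅕)*(-7)/(-14))² = (50 + (⅕)*(-1/14)*(-7))² = (50 + ⅒)² = (501/10)² = 251001/100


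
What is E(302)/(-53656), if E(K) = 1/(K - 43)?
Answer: -1/13896904 ≈ -7.1958e-8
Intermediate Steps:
E(K) = 1/(-43 + K)
E(302)/(-53656) = 1/((-43 + 302)*(-53656)) = -1/53656/259 = (1/259)*(-1/53656) = -1/13896904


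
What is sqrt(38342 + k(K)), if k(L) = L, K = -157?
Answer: sqrt(38185) ≈ 195.41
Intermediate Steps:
sqrt(38342 + k(K)) = sqrt(38342 - 157) = sqrt(38185)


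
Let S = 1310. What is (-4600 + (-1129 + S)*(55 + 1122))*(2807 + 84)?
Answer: 602591367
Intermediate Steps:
(-4600 + (-1129 + S)*(55 + 1122))*(2807 + 84) = (-4600 + (-1129 + 1310)*(55 + 1122))*(2807 + 84) = (-4600 + 181*1177)*2891 = (-4600 + 213037)*2891 = 208437*2891 = 602591367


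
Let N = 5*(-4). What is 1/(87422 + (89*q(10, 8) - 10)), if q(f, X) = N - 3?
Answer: 1/85365 ≈ 1.1714e-5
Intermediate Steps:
N = -20
q(f, X) = -23 (q(f, X) = -20 - 3 = -23)
1/(87422 + (89*q(10, 8) - 10)) = 1/(87422 + (89*(-23) - 10)) = 1/(87422 + (-2047 - 10)) = 1/(87422 - 2057) = 1/85365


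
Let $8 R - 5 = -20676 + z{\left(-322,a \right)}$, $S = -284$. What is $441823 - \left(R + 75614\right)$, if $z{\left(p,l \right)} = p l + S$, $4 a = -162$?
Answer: $\frac{1468793}{4} \approx 3.672 \cdot 10^{5}$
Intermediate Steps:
$a = - \frac{81}{2}$ ($a = \frac{1}{4} \left(-162\right) = - \frac{81}{2} \approx -40.5$)
$z{\left(p,l \right)} = -284 + l p$ ($z{\left(p,l \right)} = p l - 284 = l p - 284 = -284 + l p$)
$R = - \frac{3957}{4}$ ($R = \frac{5}{8} + \frac{-20676 - -12757}{8} = \frac{5}{8} + \frac{-20676 + \left(-284 + 13041\right)}{8} = \frac{5}{8} + \frac{-20676 + 12757}{8} = \frac{5}{8} + \frac{1}{8} \left(-7919\right) = \frac{5}{8} - \frac{7919}{8} = - \frac{3957}{4} \approx -989.25$)
$441823 - \left(R + 75614\right) = 441823 - \left(- \frac{3957}{4} + 75614\right) = 441823 - \frac{298499}{4} = \frac{1468793}{4}$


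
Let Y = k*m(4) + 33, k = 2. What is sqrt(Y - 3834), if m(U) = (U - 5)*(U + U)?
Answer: I*sqrt(3817) ≈ 61.782*I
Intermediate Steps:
m(U) = 2*U*(-5 + U) (m(U) = (-5 + U)*(2*U) = 2*U*(-5 + U))
Y = 17 (Y = 2*(2*4*(-5 + 4)) + 33 = 2*(2*4*(-1)) + 33 = 2*(-8) + 33 = -16 + 33 = 17)
sqrt(Y - 3834) = sqrt(17 - 3834) = sqrt(-3817) = I*sqrt(3817)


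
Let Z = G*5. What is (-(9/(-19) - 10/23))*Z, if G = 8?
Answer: 15880/437 ≈ 36.339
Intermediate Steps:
Z = 40 (Z = 8*5 = 40)
(-(9/(-19) - 10/23))*Z = -(9/(-19) - 10/23)*40 = -(9*(-1/19) - 10*1/23)*40 = -(-9/19 - 10/23)*40 = -1*(-397/437)*40 = (397/437)*40 = 15880/437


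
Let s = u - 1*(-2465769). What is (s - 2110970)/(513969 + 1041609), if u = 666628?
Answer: 1021427/1555578 ≈ 0.65662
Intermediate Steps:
s = 3132397 (s = 666628 - 1*(-2465769) = 666628 + 2465769 = 3132397)
(s - 2110970)/(513969 + 1041609) = (3132397 - 2110970)/(513969 + 1041609) = 1021427/1555578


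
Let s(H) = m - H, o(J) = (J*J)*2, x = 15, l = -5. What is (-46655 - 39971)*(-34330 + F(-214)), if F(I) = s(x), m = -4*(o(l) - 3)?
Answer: 2991455658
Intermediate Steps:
o(J) = 2*J² (o(J) = J²*2 = 2*J²)
m = -188 (m = -4*(2*(-5)² - 3) = -4*(2*25 - 3) = -4*(50 - 3) = -4*47 = -188)
s(H) = -188 - H
F(I) = -203 (F(I) = -188 - 1*15 = -188 - 15 = -203)
(-46655 - 39971)*(-34330 + F(-214)) = (-46655 - 39971)*(-34330 - 203) = -86626*(-34533) = 2991455658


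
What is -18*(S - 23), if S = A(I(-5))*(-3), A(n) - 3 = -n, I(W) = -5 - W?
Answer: 576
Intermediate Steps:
A(n) = 3 - n
S = -9 (S = (3 - (-5 - 1*(-5)))*(-3) = (3 - (-5 + 5))*(-3) = (3 - 1*0)*(-3) = (3 + 0)*(-3) = 3*(-3) = -9)
-18*(S - 23) = -18*(-9 - 23) = -18*(-32) = 576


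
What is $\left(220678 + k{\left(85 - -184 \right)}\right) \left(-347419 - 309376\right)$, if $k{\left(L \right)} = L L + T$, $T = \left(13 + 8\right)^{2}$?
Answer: $-192756196600$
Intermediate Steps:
$T = 441$ ($T = 21^{2} = 441$)
$k{\left(L \right)} = 441 + L^{2}$ ($k{\left(L \right)} = L L + 441 = L^{2} + 441 = 441 + L^{2}$)
$\left(220678 + k{\left(85 - -184 \right)}\right) \left(-347419 - 309376\right) = \left(220678 + \left(441 + \left(85 - -184\right)^{2}\right)\right) \left(-347419 - 309376\right) = \left(220678 + \left(441 + \left(85 + 184\right)^{2}\right)\right) \left(-656795\right) = \left(220678 + \left(441 + 269^{2}\right)\right) \left(-656795\right) = \left(220678 + \left(441 + 72361\right)\right) \left(-656795\right) = \left(220678 + 72802\right) \left(-656795\right) = 293480 \left(-656795\right) = -192756196600$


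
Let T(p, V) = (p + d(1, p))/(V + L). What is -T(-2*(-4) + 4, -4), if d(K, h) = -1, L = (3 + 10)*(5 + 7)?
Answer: -11/152 ≈ -0.072368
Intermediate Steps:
L = 156 (L = 13*12 = 156)
T(p, V) = (-1 + p)/(156 + V) (T(p, V) = (p - 1)/(V + 156) = (-1 + p)/(156 + V))
-T(-2*(-4) + 4, -4) = -(-1 + (-2*(-4) + 4))/(156 - 4) = -(-1 + (8 + 4))/152 = -(-1 + 12)/152 = -11/152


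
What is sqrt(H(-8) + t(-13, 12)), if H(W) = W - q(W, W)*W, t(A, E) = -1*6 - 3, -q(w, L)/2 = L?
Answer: sqrt(111) ≈ 10.536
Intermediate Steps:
q(w, L) = -2*L
t(A, E) = -9 (t(A, E) = -6 - 3 = -9)
H(W) = W + 2*W**2 (H(W) = W - (-2*W)*W = W - (-2)*W**2 = W + 2*W**2)
sqrt(H(-8) + t(-13, 12)) = sqrt(-8*(1 + 2*(-8)) - 9) = sqrt(-8*(1 - 16) - 9) = sqrt(-8*(-15) - 9) = sqrt(120 - 9) = sqrt(111)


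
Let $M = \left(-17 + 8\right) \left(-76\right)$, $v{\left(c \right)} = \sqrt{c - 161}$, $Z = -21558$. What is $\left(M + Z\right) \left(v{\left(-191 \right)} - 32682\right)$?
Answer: $682204068 - 83496 i \sqrt{22} \approx 6.822 \cdot 10^{8} - 3.9163 \cdot 10^{5} i$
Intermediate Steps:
$v{\left(c \right)} = \sqrt{-161 + c}$
$M = 684$ ($M = \left(-9\right) \left(-76\right) = 684$)
$\left(M + Z\right) \left(v{\left(-191 \right)} - 32682\right) = \left(684 - 21558\right) \left(\sqrt{-161 - 191} - 32682\right) = - 20874 \left(\sqrt{-352} - 32682\right) = - 20874 \left(4 i \sqrt{22} - 32682\right) = - 20874 \left(-32682 + 4 i \sqrt{22}\right) = 682204068 - 83496 i \sqrt{22}$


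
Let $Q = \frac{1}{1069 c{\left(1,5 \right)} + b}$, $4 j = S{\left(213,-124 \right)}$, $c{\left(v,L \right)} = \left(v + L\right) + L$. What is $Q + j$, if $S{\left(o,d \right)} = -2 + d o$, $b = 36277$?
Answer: $- \frac{317205725}{48036} \approx -6603.5$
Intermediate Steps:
$c{\left(v,L \right)} = v + 2 L$ ($c{\left(v,L \right)} = \left(L + v\right) + L = v + 2 L$)
$j = - \frac{13207}{2}$ ($j = \frac{-2 - 26412}{4} = \frac{1}{4} \left(-26414\right) = - \frac{13207}{2} \approx -6603.5$)
$Q = \frac{1}{48036}$ ($Q = \frac{1}{1069 \left(1 + 2 \cdot 5\right) + 36277} = \frac{1}{1069 \left(1 + 10\right) + 36277} = \frac{1}{1069 \cdot 11 + 36277} = \frac{1}{11759 + 36277} = \frac{1}{48036} \approx 2.0818 \cdot 10^{-5}$)
$Q + j = \frac{1}{48036} - \frac{13207}{2} = - \frac{317205725}{48036}$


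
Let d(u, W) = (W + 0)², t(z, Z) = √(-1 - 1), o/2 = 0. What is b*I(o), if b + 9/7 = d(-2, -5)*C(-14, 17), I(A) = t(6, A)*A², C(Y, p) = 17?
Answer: 0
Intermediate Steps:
o = 0 (o = 2*0 = 0)
t(z, Z) = I*√2 (t(z, Z) = √(-2) = I*√2)
I(A) = I*√2*A² (I(A) = (I*√2)*A² = I*√2*A²)
d(u, W) = W²
b = 2966/7 (b = -9/7 + (-5)²*17 = -9/7 + 25*17 = -9/7 + 425 = 2966/7 ≈ 423.71)
b*I(o) = 2966*(I*√2*0²)/7 = 2966*(I*√2*0)/7 = (2966/7)*0 = 0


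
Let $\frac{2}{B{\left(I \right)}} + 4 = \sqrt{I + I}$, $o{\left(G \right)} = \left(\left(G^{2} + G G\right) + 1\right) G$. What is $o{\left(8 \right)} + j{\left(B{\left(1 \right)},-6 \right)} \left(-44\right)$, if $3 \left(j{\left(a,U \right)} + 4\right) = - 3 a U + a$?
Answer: $\frac{28712}{21} + \frac{836 \sqrt{2}}{21} \approx 1423.5$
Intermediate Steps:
$o{\left(G \right)} = G \left(1 + 2 G^{2}\right)$ ($o{\left(G \right)} = \left(\left(G^{2} + G^{2}\right) + 1\right) G = \left(2 G^{2} + 1\right) G = \left(1 + 2 G^{2}\right) G = G \left(1 + 2 G^{2}\right)$)
$B{\left(I \right)} = \frac{2}{-4 + \sqrt{2} \sqrt{I}}$ ($B{\left(I \right)} = \frac{2}{-4 + \sqrt{I + I}} = \frac{2}{-4 + \sqrt{2 I}} = \frac{2}{-4 + \sqrt{2} \sqrt{I}}$)
$j{\left(a,U \right)} = -4 + \frac{a}{3} - U a$ ($j{\left(a,U \right)} = -4 + \frac{- 3 a U + a}{3} = -4 + \frac{- 3 U a + a}{3} = -4 + \frac{a - 3 U a}{3} = -4 - \left(- \frac{a}{3} + U a\right) = -4 + \frac{a}{3} - U a$)
$o{\left(8 \right)} + j{\left(B{\left(1 \right)},-6 \right)} \left(-44\right) = \left(8 + 2 \cdot 8^{3}\right) + \left(-4 + \frac{2 \frac{1}{-4 + \sqrt{2} \sqrt{1}}}{3} - - 6 \frac{2}{-4 + \sqrt{2} \sqrt{1}}\right) \left(-44\right) = \left(8 + 2 \cdot 512\right) + \left(-4 + \frac{2 \frac{1}{-4 + \sqrt{2} \cdot 1}}{3} - - 6 \frac{2}{-4 + \sqrt{2} \cdot 1}\right) \left(-44\right) = \left(8 + 1024\right) + \left(-4 + \frac{2 \frac{1}{-4 + \sqrt{2}}}{3} - - 6 \frac{2}{-4 + \sqrt{2}}\right) \left(-44\right) = 1032 + \left(-4 + \frac{2}{3 \left(-4 + \sqrt{2}\right)} + \frac{12}{-4 + \sqrt{2}}\right) \left(-44\right) = 1032 + \left(-4 + \frac{38}{3 \left(-4 + \sqrt{2}\right)}\right) \left(-44\right) = 1032 - \left(-176 + \frac{1672}{3 \left(-4 + \sqrt{2}\right)}\right) = 1208 - \frac{1672}{3 \left(-4 + \sqrt{2}\right)}$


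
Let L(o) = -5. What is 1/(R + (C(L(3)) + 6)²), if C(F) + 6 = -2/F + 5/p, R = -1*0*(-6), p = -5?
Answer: 25/9 ≈ 2.7778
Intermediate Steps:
R = 0 (R = 0*(-6) = 0)
C(F) = -7 - 2/F (C(F) = -6 + (-2/F + 5/(-5)) = -6 + (-2/F + 5*(-⅕)) = -6 + (-2/F - 1) = -6 + (-1 - 2/F) = -7 - 2/F)
1/(R + (C(L(3)) + 6)²) = 1/(0 + ((-7 - 2/(-5)) + 6)²) = 1/(0 + ((-7 - 2*(-⅕)) + 6)²) = 1/(0 + ((-7 + ⅖) + 6)²) = 1/(0 + (-33/5 + 6)²) = 1/(0 + (-⅗)²) = 1/(0 + 9/25) = 1/(9/25) = 25/9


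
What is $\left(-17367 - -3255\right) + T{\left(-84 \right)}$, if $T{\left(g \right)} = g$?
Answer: $-14196$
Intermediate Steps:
$\left(-17367 - -3255\right) + T{\left(-84 \right)} = \left(-17367 - -3255\right) - 84 = \left(-17367 + 3255\right) - 84 = -14112 - 84 = -14196$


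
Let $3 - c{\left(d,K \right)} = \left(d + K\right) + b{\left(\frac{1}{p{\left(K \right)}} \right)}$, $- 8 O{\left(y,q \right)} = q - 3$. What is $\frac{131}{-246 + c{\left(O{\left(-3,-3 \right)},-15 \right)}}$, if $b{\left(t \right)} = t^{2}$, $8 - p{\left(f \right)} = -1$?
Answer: $- \frac{42444}{74119} \approx -0.57265$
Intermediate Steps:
$p{\left(f \right)} = 9$ ($p{\left(f \right)} = 8 - -1 = 8 + 1 = 9$)
$O{\left(y,q \right)} = \frac{3}{8} - \frac{q}{8}$ ($O{\left(y,q \right)} = - \frac{q - 3}{8} = - \frac{-3 + q}{8} = \frac{3}{8} - \frac{q}{8}$)
$c{\left(d,K \right)} = \frac{242}{81} - K - d$ ($c{\left(d,K \right)} = 3 - \left(\left(d + K\right) + \left(\frac{1}{9}\right)^{2}\right) = 3 - \left(\left(K + d\right) + \left(\frac{1}{9}\right)^{2}\right) = 3 - \left(\left(K + d\right) + \frac{1}{81}\right) = 3 - \left(\frac{1}{81} + K + d\right) = \frac{242}{81} - K - d$)
$\frac{131}{-246 + c{\left(O{\left(-3,-3 \right)},-15 \right)}} = \frac{131}{-246 - \left(- \frac{11413}{648} + \frac{3}{8}\right)} = \frac{131}{-246 + \left(\frac{242}{81} + 15 - \left(\frac{3}{8} + \frac{3}{8}\right)\right)} = \frac{131}{-246 + \left(\frac{242}{81} + 15 - \frac{3}{4}\right)} = \frac{131}{-246 + \frac{5585}{324}} = \frac{131}{- \frac{74119}{324}} = 131 \left(- \frac{324}{74119}\right) = - \frac{42444}{74119}$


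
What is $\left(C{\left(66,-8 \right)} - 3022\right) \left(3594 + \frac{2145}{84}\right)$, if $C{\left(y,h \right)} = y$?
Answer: $- \frac{74895433}{7} \approx -1.0699 \cdot 10^{7}$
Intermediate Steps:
$\left(C{\left(66,-8 \right)} - 3022\right) \left(3594 + \frac{2145}{84}\right) = \left(66 - 3022\right) \left(3594 + \frac{2145}{84}\right) = - 2956 \left(3594 + 2145 \cdot \frac{1}{84}\right) = - 2956 \left(3594 + \frac{715}{28}\right) = \left(-2956\right) \frac{101347}{28} = - \frac{74895433}{7}$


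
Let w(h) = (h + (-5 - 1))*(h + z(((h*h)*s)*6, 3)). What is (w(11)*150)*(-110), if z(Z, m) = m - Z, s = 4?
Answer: 238425000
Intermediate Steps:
w(h) = (-6 + h)*(3 + h - 24*h²) (w(h) = (h + (-5 - 1))*(h + (3 - (h*h)*4*6)) = (h - 6)*(h + (3 - h²*4*6)) = (-6 + h)*(h + (3 - 4*h²*6)) = (-6 + h)*(h + (3 - 24*h²)) = (-6 + h)*(3 + h - 24*h²))
(w(11)*150)*(-110) = ((-18 - 24*11³ - 3*11 + 145*11²)*150)*(-110) = ((-18 - 24*1331 - 33 + 145*121)*150)*(-110) = ((-18 - 31944 - 33 + 17545)*150)*(-110) = -14450*150*(-110) = -2167500*(-110) = 238425000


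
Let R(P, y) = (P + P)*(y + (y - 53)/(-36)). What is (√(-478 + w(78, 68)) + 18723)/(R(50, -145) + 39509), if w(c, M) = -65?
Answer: 18723/25559 + I*√543/25559 ≈ 0.73254 + 0.00091171*I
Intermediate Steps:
R(P, y) = 2*P*(53/36 + 35*y/36) (R(P, y) = (2*P)*(y + (-53 + y)*(-1/36)) = (2*P)*(y + (53/36 - y/36)) = (2*P)*(53/36 + 35*y/36) = 2*P*(53/36 + 35*y/36))
(√(-478 + w(78, 68)) + 18723)/(R(50, -145) + 39509) = (√(-478 - 65) + 18723)/((1/18)*50*(53 + 35*(-145)) + 39509) = (√(-543) + 18723)/((1/18)*50*(53 - 5075) + 39509) = (I*√543 + 18723)/((1/18)*50*(-5022) + 39509) = (18723 + I*√543)/(-13950 + 39509) = (18723 + I*√543)/25559 = (18723 + I*√543)*(1/25559) = 18723/25559 + I*√543/25559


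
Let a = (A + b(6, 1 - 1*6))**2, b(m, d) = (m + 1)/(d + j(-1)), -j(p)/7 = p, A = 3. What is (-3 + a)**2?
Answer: 24649/16 ≈ 1540.6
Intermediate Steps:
j(p) = -7*p
b(m, d) = (1 + m)/(7 + d) (b(m, d) = (m + 1)/(d - 7*(-1)) = (1 + m)/(d + 7) = (1 + m)/(7 + d))
a = 169/4 (a = (3 + (1 + 6)/(7 + (1 - 1*6)))**2 = (3 + 7/(7 + (1 - 6)))**2 = (3 + 7/(7 - 5))**2 = (3 + 7/2)**2 = (13/2)**2 = 169/4 ≈ 42.250)
(-3 + a)**2 = (-3 + 169/4)**2 = (157/4)**2 = 24649/16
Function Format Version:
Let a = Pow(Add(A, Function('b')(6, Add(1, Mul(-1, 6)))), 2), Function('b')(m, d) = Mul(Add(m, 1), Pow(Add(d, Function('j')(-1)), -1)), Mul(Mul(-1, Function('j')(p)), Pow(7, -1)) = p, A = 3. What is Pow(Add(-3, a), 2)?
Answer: Rational(24649, 16) ≈ 1540.6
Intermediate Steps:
Function('j')(p) = Mul(-7, p)
Function('b')(m, d) = Mul(Pow(Add(7, d), -1), Add(1, m)) (Function('b')(m, d) = Mul(Add(m, 1), Pow(Add(d, Mul(-7, -1)), -1)) = Mul(Add(1, m), Pow(Add(d, 7), -1)) = Mul(Add(1, m), Pow(Add(7, d), -1)) = Mul(Pow(Add(7, d), -1), Add(1, m)))
a = Rational(169, 4) (a = Pow(Add(3, Mul(Pow(Add(7, Add(1, Mul(-1, 6))), -1), Add(1, 6))), 2) = Pow(Add(3, Mul(Pow(Add(7, Add(1, -6)), -1), 7)), 2) = Pow(Add(3, Mul(Pow(Add(7, -5), -1), 7)), 2) = Pow(Add(3, Mul(Pow(2, -1), 7)), 2) = Pow(Add(3, Mul(Rational(1, 2), 7)), 2) = Pow(Add(3, Rational(7, 2)), 2) = Pow(Rational(13, 2), 2) = Rational(169, 4) ≈ 42.250)
Pow(Add(-3, a), 2) = Pow(Add(-3, Rational(169, 4)), 2) = Pow(Rational(157, 4), 2) = Rational(24649, 16)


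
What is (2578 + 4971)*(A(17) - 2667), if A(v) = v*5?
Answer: -19491518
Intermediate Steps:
A(v) = 5*v
(2578 + 4971)*(A(17) - 2667) = (2578 + 4971)*(5*17 - 2667) = 7549*(85 - 2667) = 7549*(-2582) = -19491518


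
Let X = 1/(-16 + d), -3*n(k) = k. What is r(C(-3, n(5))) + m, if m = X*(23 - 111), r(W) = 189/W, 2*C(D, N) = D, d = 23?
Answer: -970/7 ≈ -138.57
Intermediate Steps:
n(k) = -k/3
C(D, N) = D/2
X = ⅐ (X = 1/(-16 + 23) = 1/7 = ⅐ ≈ 0.14286)
m = -88/7 (m = (23 - 111)/7 = (⅐)*(-88) = -88/7 ≈ -12.571)
r(C(-3, n(5))) + m = 189/(((½)*(-3))) - 88/7 = 189/(-3/2) - 88/7 = 189*(-⅔) - 88/7 = -126 - 88/7 = -970/7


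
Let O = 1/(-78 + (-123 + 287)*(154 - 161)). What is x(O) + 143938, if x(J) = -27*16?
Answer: 143506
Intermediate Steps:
O = -1/1226 (O = 1/(-78 + 164*(-7)) = 1/(-78 - 1148) = 1/(-1226) = -1/1226 ≈ -0.00081566)
x(J) = -432
x(O) + 143938 = -432 + 143938 = 143506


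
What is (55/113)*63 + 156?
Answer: 21093/113 ≈ 186.66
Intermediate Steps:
(55/113)*63 + 156 = 3465/113 + 156 = 21093/113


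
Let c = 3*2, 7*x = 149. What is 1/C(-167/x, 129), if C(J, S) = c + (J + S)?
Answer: 149/18946 ≈ 0.0078645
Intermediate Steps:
x = 149/7 (x = (1/7)*149 = 149/7 ≈ 21.286)
c = 6
C(J, S) = 6 + J + S (C(J, S) = 6 + (J + S) = 6 + J + S)
1/C(-167/x, 129) = 1/(6 - 167/149/7 + 129) = 1/(6 - 167*7/149 + 129) = 1/(6 - 1169/149 + 129) = 1/(18946/149) = 149/18946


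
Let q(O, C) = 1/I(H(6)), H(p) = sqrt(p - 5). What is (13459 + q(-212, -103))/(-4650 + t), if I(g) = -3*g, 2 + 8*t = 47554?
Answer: 20188/1941 ≈ 10.401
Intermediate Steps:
t = 5944 (t = -1/4 + (1/8)*47554 = -1/4 + 23777/4 = 5944)
H(p) = sqrt(-5 + p)
q(O, C) = -1/3 (q(O, C) = 1/(-3*sqrt(-5 + 6)) = 1/(-3*sqrt(1)) = 1/(-3*1) = 1/(-3) = -1/3)
(13459 + q(-212, -103))/(-4650 + t) = (13459 - 1/3)/(-4650 + 5944) = (40376/3)/1294 = (40376/3)*(1/1294) = 20188/1941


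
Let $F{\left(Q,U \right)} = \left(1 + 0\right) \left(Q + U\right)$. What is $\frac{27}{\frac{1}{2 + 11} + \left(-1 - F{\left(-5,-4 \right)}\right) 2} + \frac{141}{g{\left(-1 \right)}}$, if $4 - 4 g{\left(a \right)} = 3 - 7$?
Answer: $\frac{30171}{418} \approx 72.179$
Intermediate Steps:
$F{\left(Q,U \right)} = Q + U$ ($F{\left(Q,U \right)} = 1 \left(Q + U\right) = Q + U$)
$g{\left(a \right)} = 2$ ($g{\left(a \right)} = 1 - \frac{3 - 7}{4} = 1 - -1 = 1 + 1 = 2$)
$\frac{27}{\frac{1}{2 + 11} + \left(-1 - F{\left(-5,-4 \right)}\right) 2} + \frac{141}{g{\left(-1 \right)}} = \frac{27}{\frac{1}{2 + 11} + \left(-1 - \left(-5 - 4\right)\right) 2} + \frac{141}{2} = \frac{27}{\frac{1}{13} + \left(-1 - -9\right) 2} + 141 \cdot \frac{1}{2} = \frac{27}{\frac{1}{13} + \left(-1 + 9\right) 2} + \frac{141}{2} = \frac{27}{\frac{1}{13} + 8 \cdot 2} + \frac{141}{2} = \frac{27}{\frac{1}{13} + 16} + \frac{141}{2} = \frac{27}{\frac{209}{13}} + \frac{141}{2} = 27 \cdot \frac{13}{209} + \frac{141}{2} = \frac{351}{209} + \frac{141}{2} = \frac{30171}{418}$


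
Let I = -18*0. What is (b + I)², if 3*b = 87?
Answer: 841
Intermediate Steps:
I = 0
b = 29 (b = (⅓)*87 = 29)
(b + I)² = (29 + 0)² = 29² = 841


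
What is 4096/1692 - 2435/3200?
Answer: 449359/270720 ≈ 1.6599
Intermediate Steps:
4096/1692 - 2435/3200 = 4096*(1/1692) - 2435*1/3200 = 1024/423 - 487/640 = 449359/270720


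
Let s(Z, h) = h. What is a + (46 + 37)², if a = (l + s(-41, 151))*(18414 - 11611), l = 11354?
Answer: 78275404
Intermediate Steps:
a = 78268515 (a = (11354 + 151)*(18414 - 11611) = 11505*6803 = 78268515)
a + (46 + 37)² = 78268515 + (46 + 37)² = 78268515 + 83² = 78268515 + 6889 = 78275404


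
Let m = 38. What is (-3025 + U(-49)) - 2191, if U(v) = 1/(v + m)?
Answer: -57377/11 ≈ -5216.1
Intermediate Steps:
U(v) = 1/(38 + v) (U(v) = 1/(v + 38) = 1/(38 + v))
(-3025 + U(-49)) - 2191 = (-3025 + 1/(38 - 49)) - 2191 = (-3025 + 1/(-11)) - 2191 = (-3025 - 1/11) - 2191 = -33276/11 - 2191 = -57377/11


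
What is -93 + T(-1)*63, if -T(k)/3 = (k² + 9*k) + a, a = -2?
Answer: 1797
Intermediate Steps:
T(k) = 6 - 27*k - 3*k² (T(k) = -3*((k² + 9*k) - 2) = -3*(-2 + k² + 9*k) = 6 - 27*k - 3*k²)
-93 + T(-1)*63 = -93 + (6 - 27*(-1) - 3*(-1)²)*63 = -93 + (6 + 27 - 3*1)*63 = -93 + (6 + 27 - 3)*63 = -93 + 30*63 = -93 + 1890 = 1797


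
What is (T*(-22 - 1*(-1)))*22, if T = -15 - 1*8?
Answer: 10626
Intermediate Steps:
T = -23 (T = -15 - 8 = -23)
(T*(-22 - 1*(-1)))*22 = -23*(-22 - 1*(-1))*22 = -23*(-22 + 1)*22 = -23*(-21)*22 = 483*22 = 10626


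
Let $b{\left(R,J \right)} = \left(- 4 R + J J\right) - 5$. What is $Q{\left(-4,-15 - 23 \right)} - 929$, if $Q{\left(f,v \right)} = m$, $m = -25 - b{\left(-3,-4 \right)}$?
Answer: $-977$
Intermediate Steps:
$b{\left(R,J \right)} = -5 + J^{2} - 4 R$ ($b{\left(R,J \right)} = \left(- 4 R + J^{2}\right) - 5 = \left(J^{2} - 4 R\right) - 5 = -5 + J^{2} - 4 R$)
$m = -48$ ($m = -25 - \left(-5 + \left(-4\right)^{2} - -12\right) = -25 - \left(-5 + 16 + 12\right) = -25 - 23 = -48$)
$Q{\left(f,v \right)} = -48$
$Q{\left(-4,-15 - 23 \right)} - 929 = -48 - 929 = -977$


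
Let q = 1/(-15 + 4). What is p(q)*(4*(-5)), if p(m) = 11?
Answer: -220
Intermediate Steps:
q = -1/11 (q = 1/(-11) = -1/11 ≈ -0.090909)
p(q)*(4*(-5)) = 11*(4*(-5)) = 11*(-20) = -220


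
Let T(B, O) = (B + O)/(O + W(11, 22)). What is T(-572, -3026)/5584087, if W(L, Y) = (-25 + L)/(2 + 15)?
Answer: 30583/143667390336 ≈ 2.1287e-7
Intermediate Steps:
W(L, Y) = -25/17 + L/17 (W(L, Y) = (-25 + L)/17 = (-25 + L)*(1/17) = -25/17 + L/17)
T(B, O) = (B + O)/(-14/17 + O) (T(B, O) = (B + O)/(O + (-25/17 + (1/17)*11)) = (B + O)/(O + (-25/17 + 11/17)) = (B + O)/(O - 14/17) = (B + O)/(-14/17 + O))
T(-572, -3026)/5584087 = (17*(-572 - 3026)/(-14 + 17*(-3026)))/5584087 = (17*(-3598)/(-14 - 51442))*(1/5584087) = (17*(-3598)/(-51456))*(1/5584087) = (17*(-1/51456)*(-3598))*(1/5584087) = (30583/25728)*(1/5584087) = 30583/143667390336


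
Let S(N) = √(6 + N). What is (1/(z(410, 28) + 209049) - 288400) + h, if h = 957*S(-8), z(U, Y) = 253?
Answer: -60362696799/209302 + 957*I*√2 ≈ -2.884e+5 + 1353.4*I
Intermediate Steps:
h = 957*I*√2 (h = 957*√(6 - 8) = 957*√(-2) = 957*(I*√2) = 957*I*√2 ≈ 1353.4*I)
(1/(z(410, 28) + 209049) - 288400) + h = (1/(253 + 209049) - 288400) + 957*I*√2 = (1/209302 - 288400) + 957*I*√2 = -60362696799/209302 + 957*I*√2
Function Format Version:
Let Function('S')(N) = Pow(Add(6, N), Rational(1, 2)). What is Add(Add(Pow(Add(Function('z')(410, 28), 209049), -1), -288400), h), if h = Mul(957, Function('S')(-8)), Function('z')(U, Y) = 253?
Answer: Add(Rational(-60362696799, 209302), Mul(957, I, Pow(2, Rational(1, 2)))) ≈ Add(-2.8840e+5, Mul(1353.4, I))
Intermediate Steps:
h = Mul(957, I, Pow(2, Rational(1, 2))) (h = Mul(957, Pow(Add(6, -8), Rational(1, 2))) = Mul(957, Pow(-2, Rational(1, 2))) = Mul(957, Mul(I, Pow(2, Rational(1, 2)))) = Mul(957, I, Pow(2, Rational(1, 2))) ≈ Mul(1353.4, I))
Add(Add(Pow(Add(Function('z')(410, 28), 209049), -1), -288400), h) = Add(Add(Pow(Add(253, 209049), -1), -288400), Mul(957, I, Pow(2, Rational(1, 2)))) = Add(Add(Pow(209302, -1), -288400), Mul(957, I, Pow(2, Rational(1, 2)))) = Add(Add(Rational(1, 209302), -288400), Mul(957, I, Pow(2, Rational(1, 2)))) = Add(Rational(-60362696799, 209302), Mul(957, I, Pow(2, Rational(1, 2))))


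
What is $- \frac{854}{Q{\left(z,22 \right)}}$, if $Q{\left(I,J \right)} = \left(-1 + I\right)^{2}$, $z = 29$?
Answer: $- \frac{61}{56} \approx -1.0893$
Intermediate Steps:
$- \frac{854}{Q{\left(z,22 \right)}} = - \frac{854}{\left(-1 + 29\right)^{2}} = - \frac{854}{28^{2}} = - \frac{854}{784} = \left(-854\right) \frac{1}{784} = - \frac{61}{56}$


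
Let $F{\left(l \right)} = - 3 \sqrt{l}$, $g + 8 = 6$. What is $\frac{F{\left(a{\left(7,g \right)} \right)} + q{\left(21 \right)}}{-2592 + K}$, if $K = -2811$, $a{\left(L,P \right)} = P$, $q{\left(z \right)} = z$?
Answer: $- \frac{7}{1801} + \frac{i \sqrt{2}}{1801} \approx -0.0038867 + 0.00078524 i$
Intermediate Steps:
$g = -2$ ($g = -8 + 6 = -2$)
$\frac{F{\left(a{\left(7,g \right)} \right)} + q{\left(21 \right)}}{-2592 + K} = \frac{- 3 \sqrt{-2} + 21}{-2592 - 2811} = \frac{- 3 i \sqrt{2} + 21}{-5403} = \left(- 3 i \sqrt{2} + 21\right) \left(- \frac{1}{5403}\right) = \left(21 - 3 i \sqrt{2}\right) \left(- \frac{1}{5403}\right) = - \frac{7}{1801} + \frac{i \sqrt{2}}{1801}$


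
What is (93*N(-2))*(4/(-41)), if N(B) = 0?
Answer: 0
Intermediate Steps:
(93*N(-2))*(4/(-41)) = (93*0)*(4/(-41)) = 0*(4*(-1/41)) = 0*(-4/41) = 0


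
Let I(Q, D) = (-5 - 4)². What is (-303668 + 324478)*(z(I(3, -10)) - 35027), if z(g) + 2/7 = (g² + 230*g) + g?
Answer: -1421052470/7 ≈ -2.0301e+8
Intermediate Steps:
I(Q, D) = 81 (I(Q, D) = (-9)² = 81)
z(g) = -2/7 + g² + 231*g (z(g) = -2/7 + ((g² + 230*g) + g) = -2/7 + (g² + 231*g) = -2/7 + g² + 231*g)
(-303668 + 324478)*(z(I(3, -10)) - 35027) = (-303668 + 324478)*((-2/7 + 81² + 231*81) - 35027) = 20810*((-2/7 + 6561 + 18711) - 35027) = 20810*(176902/7 - 35027) = 20810*(-68287/7) = -1421052470/7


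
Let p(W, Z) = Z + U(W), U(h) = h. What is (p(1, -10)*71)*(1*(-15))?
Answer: 9585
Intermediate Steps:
p(W, Z) = W + Z (p(W, Z) = Z + W = W + Z)
(p(1, -10)*71)*(1*(-15)) = ((1 - 10)*71)*(1*(-15)) = -9*71*(-15) = -639*(-15) = 9585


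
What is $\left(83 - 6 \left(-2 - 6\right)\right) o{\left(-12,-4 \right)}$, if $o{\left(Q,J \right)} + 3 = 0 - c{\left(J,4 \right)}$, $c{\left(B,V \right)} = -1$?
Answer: $-262$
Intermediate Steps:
$o{\left(Q,J \right)} = -2$ ($o{\left(Q,J \right)} = -3 + \left(0 - -1\right) = -3 + \left(0 + 1\right) = -3 + 1 = -2$)
$\left(83 - 6 \left(-2 - 6\right)\right) o{\left(-12,-4 \right)} = \left(83 - 6 \left(-2 - 6\right)\right) \left(-2\right) = \left(83 - -48\right) \left(-2\right) = \left(83 + 48\right) \left(-2\right) = 131 \left(-2\right) = -262$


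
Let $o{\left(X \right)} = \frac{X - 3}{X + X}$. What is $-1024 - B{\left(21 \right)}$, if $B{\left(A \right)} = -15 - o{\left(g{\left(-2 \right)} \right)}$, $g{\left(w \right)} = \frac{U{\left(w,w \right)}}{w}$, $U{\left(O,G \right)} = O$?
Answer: $-1010$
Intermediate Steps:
$g{\left(w \right)} = 1$ ($g{\left(w \right)} = \frac{w}{w} = 1$)
$o{\left(X \right)} = \frac{-3 + X}{2 X}$
$B{\left(A \right)} = -14$ ($B{\left(A \right)} = -15 - \frac{-3 + 1}{2 \cdot 1} = -15 - \frac{1}{2} \cdot 1 \left(-2\right) = -15 - -1 = -15 + 1 = -14$)
$-1024 - B{\left(21 \right)} = -1024 - -14 = -1024 + 14 = -1010$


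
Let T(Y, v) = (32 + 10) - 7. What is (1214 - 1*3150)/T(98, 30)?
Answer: -1936/35 ≈ -55.314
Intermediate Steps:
T(Y, v) = 35 (T(Y, v) = 42 - 7 = 35)
(1214 - 1*3150)/T(98, 30) = (1214 - 1*3150)/35 = (1214 - 3150)*(1/35) = -1936*1/35 = -1936/35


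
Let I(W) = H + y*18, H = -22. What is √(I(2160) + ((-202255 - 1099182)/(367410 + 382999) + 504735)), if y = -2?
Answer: 4*√17761846228270969/750409 ≈ 710.41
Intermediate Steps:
I(W) = -58 (I(W) = -22 - 2*18 = -22 - 36 = -58)
√(I(2160) + ((-202255 - 1099182)/(367410 + 382999) + 504735)) = √(-58 + ((-202255 - 1099182)/(367410 + 382999) + 504735)) = √(-58 + (-1301437/750409 + 504735)) = √(-58 + 378756385178/750409) = √(378712861456/750409) = 4*√17761846228270969/750409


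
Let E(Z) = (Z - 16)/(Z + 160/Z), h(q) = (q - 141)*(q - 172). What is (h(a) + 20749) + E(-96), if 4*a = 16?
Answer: 12823481/293 ≈ 43766.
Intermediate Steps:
a = 4 (a = (¼)*16 = 4)
h(q) = (-172 + q)*(-141 + q) (h(q) = (-141 + q)*(-172 + q) = (-172 + q)*(-141 + q))
E(Z) = (-16 + Z)/(Z + 160/Z)
(h(a) + 20749) + E(-96) = ((24252 + 4² - 313*4) + 20749) - 96*(-16 - 96)/(160 + (-96)²) = ((24252 + 16 - 1252) + 20749) - 96*(-112)/(160 + 9216) = (23016 + 20749) - 96*(-112)/9376 = 43765 - 96*1/9376*(-112) = 43765 + 336/293 = 12823481/293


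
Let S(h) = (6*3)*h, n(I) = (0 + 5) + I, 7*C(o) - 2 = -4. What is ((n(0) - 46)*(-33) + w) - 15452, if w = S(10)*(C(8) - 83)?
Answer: -203633/7 ≈ -29090.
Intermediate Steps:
C(o) = -2/7 (C(o) = 2/7 + (⅐)*(-4) = 2/7 - 4/7 = -2/7)
n(I) = 5 + I
S(h) = 18*h
w = -104940/7 (w = (18*10)*(-2/7 - 83) = 180*(-583/7) = -104940/7 ≈ -14991.)
((n(0) - 46)*(-33) + w) - 15452 = (((5 + 0) - 46)*(-33) - 104940/7) - 15452 = ((5 - 46)*(-33) - 104940/7) - 15452 = (-41*(-33) - 104940/7) - 15452 = (1353 - 104940/7) - 15452 = -95469/7 - 15452 = -203633/7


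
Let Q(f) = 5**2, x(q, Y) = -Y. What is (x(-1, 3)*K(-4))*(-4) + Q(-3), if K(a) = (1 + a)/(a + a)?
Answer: 59/2 ≈ 29.500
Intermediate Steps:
K(a) = (1 + a)/(2*a) (K(a) = (1 + a)/((2*a)) = (1 + a)*(1/(2*a)) = (1 + a)/(2*a))
Q(f) = 25
(x(-1, 3)*K(-4))*(-4) + Q(-3) = ((-1*3)*((1/2)*(1 - 4)/(-4)))*(-4) + 25 = -3*(-1)*(-3)/(2*4)*(-4) + 25 = -3*3/8*(-4) + 25 = -9/8*(-4) + 25 = 9/2 + 25 = 59/2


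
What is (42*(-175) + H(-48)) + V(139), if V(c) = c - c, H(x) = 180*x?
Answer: -15990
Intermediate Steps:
V(c) = 0
(42*(-175) + H(-48)) + V(139) = (42*(-175) + 180*(-48)) + 0 = (-7350 - 8640) + 0 = -15990 + 0 = -15990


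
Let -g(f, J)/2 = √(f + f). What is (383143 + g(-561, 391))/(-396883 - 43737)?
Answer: -383143/440620 + I*√1122/220310 ≈ -0.86955 + 0.00015204*I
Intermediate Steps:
g(f, J) = -2*√2*√f (g(f, J) = -2*√(f + f) = -2*√2*√f)
(383143 + g(-561, 391))/(-396883 - 43737) = (383143 - 2*√2*√(-561))/(-396883 - 43737) = (383143 - 2*√2*I*√561)/(-440620) = (383143 - 2*I*√1122)*(-1/440620) = -383143/440620 + I*√1122/220310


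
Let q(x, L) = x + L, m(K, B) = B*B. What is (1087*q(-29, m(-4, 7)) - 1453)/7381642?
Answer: 20287/7381642 ≈ 0.0027483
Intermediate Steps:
m(K, B) = B²
q(x, L) = L + x
(1087*q(-29, m(-4, 7)) - 1453)/7381642 = (1087*(7² - 29) - 1453)/7381642 = (1087*(49 - 29) - 1453)*(1/7381642) = (1087*20 - 1453)*(1/7381642) = (21740 - 1453)*(1/7381642) = 20287*(1/7381642) = 20287/7381642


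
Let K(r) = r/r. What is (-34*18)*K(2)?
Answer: -612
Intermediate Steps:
K(r) = 1
(-34*18)*K(2) = -34*18*1 = -612*1 = -612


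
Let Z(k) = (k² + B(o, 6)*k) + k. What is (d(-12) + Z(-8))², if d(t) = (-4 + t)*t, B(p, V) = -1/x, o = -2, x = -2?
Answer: 59536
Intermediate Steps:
B(p, V) = ½ (B(p, V) = -1/(-2) = -1*(-½) = ½)
d(t) = t*(-4 + t)
Z(k) = k² + 3*k/2 (Z(k) = (k² + k/2) + k = k² + 3*k/2)
(d(-12) + Z(-8))² = (-12*(-4 - 12) + (½)*(-8)*(3 + 2*(-8)))² = (-12*(-16) + (½)*(-8)*(3 - 16))² = (192 + (½)*(-8)*(-13))² = (192 + 52)² = 244² = 59536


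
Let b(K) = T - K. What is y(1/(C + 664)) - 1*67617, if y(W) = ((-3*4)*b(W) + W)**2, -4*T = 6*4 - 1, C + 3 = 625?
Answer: -103948694123/1653796 ≈ -62855.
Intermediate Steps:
C = 622 (C = -3 + 625 = 622)
T = -23/4 (T = -(6*4 - 1)/4 = -(24 - 1)/4 = -1/4*23 = -23/4 ≈ -5.7500)
b(K) = -23/4 - K
y(W) = (69 + 13*W)**2 (y(W) = ((-3*4)*(-23/4 - W) + W)**2 = (-12*(-23/4 - W) + W)**2 = ((69 + 12*W) + W)**2 = (69 + 13*W)**2)
y(1/(C + 664)) - 1*67617 = (69 + 13/(622 + 664))**2 - 1*67617 = (69 + 13/1286)**2 - 67617 = (88747/1286)**2 - 67617 = 7876030009/1653796 - 67617 = -103948694123/1653796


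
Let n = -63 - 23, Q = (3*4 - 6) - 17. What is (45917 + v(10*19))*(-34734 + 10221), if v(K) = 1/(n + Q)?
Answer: -109179627324/97 ≈ -1.1256e+9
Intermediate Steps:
Q = -11 (Q = (12 - 6) - 17 = 6 - 17 = -11)
n = -86
v(K) = -1/97 (v(K) = 1/(-86 - 11) = 1/(-97) = -1/97)
(45917 + v(10*19))*(-34734 + 10221) = (45917 - 1/97)*(-34734 + 10221) = (4453948/97)*(-24513) = -109179627324/97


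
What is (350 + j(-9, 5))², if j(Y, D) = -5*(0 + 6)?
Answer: 102400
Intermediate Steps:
j(Y, D) = -30 (j(Y, D) = -5*6 = -30)
(350 + j(-9, 5))² = (350 - 30)² = 320² = 102400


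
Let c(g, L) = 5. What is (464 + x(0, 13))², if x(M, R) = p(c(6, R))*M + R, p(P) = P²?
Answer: 227529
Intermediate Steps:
x(M, R) = R + 25*M (x(M, R) = 5²*M + R = 25*M + R = R + 25*M)
(464 + x(0, 13))² = (464 + (13 + 25*0))² = (464 + (13 + 0))² = (464 + 13)² = 477² = 227529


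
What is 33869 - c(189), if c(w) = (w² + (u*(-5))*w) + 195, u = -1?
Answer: -2992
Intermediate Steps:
c(w) = 195 + w² + 5*w (c(w) = (w² + (-1*(-5))*w) + 195 = (w² + 5*w) + 195 = 195 + w² + 5*w)
33869 - c(189) = 33869 - (195 + 189² + 5*189) = 33869 - (195 + 35721 + 945) = 33869 - 1*36861 = 33869 - 36861 = -2992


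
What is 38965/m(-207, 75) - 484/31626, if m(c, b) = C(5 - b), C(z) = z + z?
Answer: -17605355/63252 ≈ -278.34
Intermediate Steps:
C(z) = 2*z
m(c, b) = 10 - 2*b (m(c, b) = 2*(5 - b) = 10 - 2*b)
38965/m(-207, 75) - 484/31626 = 38965/(10 - 2*75) - 484/31626 = 38965/(10 - 150) - 484*1/31626 = 38965/(-140) - 242/15813 = 38965*(-1/140) - 242/15813 = -7793/28 - 242/15813 = -17605355/63252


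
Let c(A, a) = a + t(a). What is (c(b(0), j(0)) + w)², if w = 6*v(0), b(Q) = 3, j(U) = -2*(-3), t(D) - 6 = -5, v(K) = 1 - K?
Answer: 169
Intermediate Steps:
t(D) = 1 (t(D) = 6 - 5 = 1)
j(U) = 6
w = 6 (w = 6*(1 - 1*0) = 6*(1 + 0) = 6*1 = 6)
c(A, a) = 1 + a (c(A, a) = a + 1 = 1 + a)
(c(b(0), j(0)) + w)² = ((1 + 6) + 6)² = (7 + 6)² = 13² = 169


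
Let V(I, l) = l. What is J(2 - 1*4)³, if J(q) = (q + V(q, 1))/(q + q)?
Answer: 1/64 ≈ 0.015625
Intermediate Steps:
J(q) = (1 + q)/(2*q) (J(q) = (q + 1)/(q + q) = (1 + q)/((2*q)) = (1 + q)*(1/(2*q)) = (1 + q)/(2*q))
J(2 - 1*4)³ = ((1 + (2 - 1*4))/(2*(2 - 1*4)))³ = ((1 + (2 - 4))/(2*(2 - 4)))³ = ((½)*(1 - 2)/(-2))³ = ((½)*(-½)*(-1))³ = (¼)³ = 1/64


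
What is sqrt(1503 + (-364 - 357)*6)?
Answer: I*sqrt(2823) ≈ 53.132*I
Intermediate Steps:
sqrt(1503 + (-364 - 357)*6) = sqrt(1503 - 721*6) = sqrt(1503 - 4326) = sqrt(-2823) = I*sqrt(2823)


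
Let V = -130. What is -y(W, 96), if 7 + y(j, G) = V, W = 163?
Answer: 137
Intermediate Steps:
y(j, G) = -137 (y(j, G) = -7 - 130 = -137)
-y(W, 96) = -1*(-137) = 137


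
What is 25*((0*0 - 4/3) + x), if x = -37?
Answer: -2875/3 ≈ -958.33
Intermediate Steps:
25*((0*0 - 4/3) + x) = 25*((0*0 - 4/3) - 37) = 25*((0 - 4*⅓) - 37) = 25*((0 - 4/3) - 37) = 25*(-4/3 - 37) = 25*(-115/3) = -2875/3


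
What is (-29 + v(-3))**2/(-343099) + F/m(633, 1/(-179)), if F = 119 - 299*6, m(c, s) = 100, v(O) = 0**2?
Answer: -792793/47324 ≈ -16.752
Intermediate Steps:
v(O) = 0
F = -1675 (F = 119 - 1794 = -1675)
(-29 + v(-3))**2/(-343099) + F/m(633, 1/(-179)) = (-29 + 0)**2/(-343099) - 1675/100 = (-29)**2*(-1/343099) - 1675*1/100 = 841*(-1/343099) - 67/4 = -29/11831 - 67/4 = -792793/47324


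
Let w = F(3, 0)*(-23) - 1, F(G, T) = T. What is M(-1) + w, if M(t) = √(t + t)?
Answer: -1 + I*√2 ≈ -1.0 + 1.4142*I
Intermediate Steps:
M(t) = √2*√t (M(t) = √(2*t) = √2*√t)
w = -1 (w = 0*(-23) - 1 = 0 - 1 = -1)
M(-1) + w = √2*√(-1) - 1 = √2*I - 1 = I*√2 - 1 = -1 + I*√2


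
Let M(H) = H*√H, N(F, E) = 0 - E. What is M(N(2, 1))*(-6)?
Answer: 6*I ≈ 6.0*I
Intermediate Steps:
N(F, E) = -E
M(H) = H^(3/2)
M(N(2, 1))*(-6) = (-1*1)^(3/2)*(-6) = (-1)^(3/2)*(-6) = -I*(-6) = 6*I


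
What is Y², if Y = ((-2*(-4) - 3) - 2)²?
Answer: 81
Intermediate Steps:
Y = 9 (Y = ((8 - 3) - 2)² = (5 - 2)² = 3² = 9)
Y² = 9² = 81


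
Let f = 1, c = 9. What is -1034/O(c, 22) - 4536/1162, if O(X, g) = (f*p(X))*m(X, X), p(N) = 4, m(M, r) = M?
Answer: -48743/1494 ≈ -32.626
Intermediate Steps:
O(X, g) = 4*X (O(X, g) = (1*4)*X = 4*X)
-1034/O(c, 22) - 4536/1162 = -1034/(4*9) - 4536/1162 = -1034/36 - 4536*1/1162 = -1034*1/36 - 324/83 = -517/18 - 324/83 = -48743/1494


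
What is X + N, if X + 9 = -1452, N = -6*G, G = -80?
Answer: -981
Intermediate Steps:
N = 480 (N = -6*(-80) = 480)
X = -1461 (X = -9 - 1452 = -1461)
X + N = -1461 + 480 = -981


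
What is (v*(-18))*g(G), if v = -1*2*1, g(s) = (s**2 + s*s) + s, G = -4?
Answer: 1008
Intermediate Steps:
g(s) = s + 2*s**2 (g(s) = (s**2 + s**2) + s = 2*s**2 + s = s + 2*s**2)
v = -2 (v = -2*1 = -2)
(v*(-18))*g(G) = (-2*(-18))*(-4*(1 + 2*(-4))) = 36*(-4*(1 - 8)) = 36*(-4*(-7)) = 36*28 = 1008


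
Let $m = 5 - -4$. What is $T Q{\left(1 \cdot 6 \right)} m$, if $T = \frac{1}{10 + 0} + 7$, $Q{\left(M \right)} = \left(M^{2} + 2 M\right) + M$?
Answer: $\frac{17253}{5} \approx 3450.6$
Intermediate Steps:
$Q{\left(M \right)} = M^{2} + 3 M$
$m = 9$ ($m = 5 + 4 = 9$)
$T = \frac{71}{10}$ ($T = \frac{1}{10} + 7 = \frac{71}{10} \approx 7.1$)
$T Q{\left(1 \cdot 6 \right)} m = \frac{71 \cdot 1 \cdot 6 \left(3 + 1 \cdot 6\right)}{10} \cdot 9 = \frac{71 \cdot 6 \left(3 + 6\right)}{10} \cdot 9 = \frac{71 \cdot 6 \cdot 9}{10} \cdot 9 = \frac{71}{10} \cdot 54 \cdot 9 = \frac{1917}{5} \cdot 9 = \frac{17253}{5}$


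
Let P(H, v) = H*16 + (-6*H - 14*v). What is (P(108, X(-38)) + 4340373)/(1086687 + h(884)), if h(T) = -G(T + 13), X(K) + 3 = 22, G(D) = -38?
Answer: 4341187/1086725 ≈ 3.9947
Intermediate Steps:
X(K) = 19 (X(K) = -3 + 22 = 19)
P(H, v) = -14*v + 10*H (P(H, v) = 16*H + (-14*v - 6*H) = -14*v + 10*H)
h(T) = 38 (h(T) = -1*(-38) = 38)
(P(108, X(-38)) + 4340373)/(1086687 + h(884)) = ((-14*19 + 10*108) + 4340373)/(1086687 + 38) = ((-266 + 1080) + 4340373)/1086725 = (814 + 4340373)*(1/1086725) = 4341187*(1/1086725) = 4341187/1086725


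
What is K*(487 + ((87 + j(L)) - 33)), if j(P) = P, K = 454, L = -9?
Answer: 241528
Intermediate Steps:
K*(487 + ((87 + j(L)) - 33)) = 454*(487 + ((87 - 9) - 33)) = 454*(487 + (78 - 33)) = 454*(487 + 45) = 454*532 = 241528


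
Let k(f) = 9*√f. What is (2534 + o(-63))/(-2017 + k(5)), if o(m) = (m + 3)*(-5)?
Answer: -2858089/2033942 - 12753*√5/2033942 ≈ -1.4192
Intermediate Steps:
o(m) = -15 - 5*m (o(m) = (3 + m)*(-5) = -15 - 5*m)
(2534 + o(-63))/(-2017 + k(5)) = (2534 + (-15 - 5*(-63)))/(-2017 + 9*√5) = (2534 + (-15 + 315))/(-2017 + 9*√5) = (2534 + 300)/(-2017 + 9*√5) = 2834/(-2017 + 9*√5)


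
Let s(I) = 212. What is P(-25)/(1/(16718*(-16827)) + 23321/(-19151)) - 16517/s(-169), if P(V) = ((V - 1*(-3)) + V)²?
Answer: -2631341488748801557/1390829990360884 ≈ -1891.9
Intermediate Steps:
P(V) = (3 + 2*V)² (P(V) = ((V + 3) + V)² = ((3 + V) + V)² = (3 + 2*V)²)
P(-25)/(1/(16718*(-16827)) + 23321/(-19151)) - 16517/s(-169) = (3 + 2*(-25))²/(1/(16718*(-16827)) + 23321/(-19151)) - 16517/212 = (3 - 50)²/((1/16718)*(-1/16827) + 23321*(-1/19151)) - 16517*1/212 = (-47)²/(-1/281313786 - 23321/19151) - 16517/212 = 2209/(-6560518822457/5387440315686) - 16517/212 = 2209*(-5387440315686/6560518822457) - 16517/212 = -11900855657350374/6560518822457 - 16517/212 = -2631341488748801557/1390829990360884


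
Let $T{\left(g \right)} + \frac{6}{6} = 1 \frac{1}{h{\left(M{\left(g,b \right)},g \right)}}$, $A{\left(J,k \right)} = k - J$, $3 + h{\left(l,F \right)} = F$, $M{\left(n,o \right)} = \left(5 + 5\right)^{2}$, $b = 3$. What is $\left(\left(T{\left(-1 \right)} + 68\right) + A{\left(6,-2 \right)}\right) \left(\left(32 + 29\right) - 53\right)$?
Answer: $470$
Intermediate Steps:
$M{\left(n,o \right)} = 100$ ($M{\left(n,o \right)} = 10^{2} = 100$)
$h{\left(l,F \right)} = -3 + F$
$T{\left(g \right)} = -1 + \frac{1}{-3 + g}$ ($T{\left(g \right)} = -1 + 1 \frac{1}{-3 + g} = -1 + \frac{1}{-3 + g}$)
$\left(\left(T{\left(-1 \right)} + 68\right) + A{\left(6,-2 \right)}\right) \left(\left(32 + 29\right) - 53\right) = \left(\left(\frac{4 - -1}{-3 - 1} + 68\right) - 8\right) \left(\left(32 + 29\right) - 53\right) = \left(\left(\frac{4 + 1}{-4} + 68\right) - 8\right) \left(61 - 53\right) = \left(\left(\left(- \frac{1}{4}\right) 5 + 68\right) - 8\right) 8 = \left(\left(- \frac{5}{4} + 68\right) - 8\right) 8 = \left(\frac{267}{4} - 8\right) 8 = \frac{235}{4} \cdot 8 = 470$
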